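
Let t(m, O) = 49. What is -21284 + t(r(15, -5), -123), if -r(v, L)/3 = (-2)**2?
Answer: -21235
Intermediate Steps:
r(v, L) = -12 (r(v, L) = -3*(-2)**2 = -3*4 = -12)
-21284 + t(r(15, -5), -123) = -21284 + 49 = -21235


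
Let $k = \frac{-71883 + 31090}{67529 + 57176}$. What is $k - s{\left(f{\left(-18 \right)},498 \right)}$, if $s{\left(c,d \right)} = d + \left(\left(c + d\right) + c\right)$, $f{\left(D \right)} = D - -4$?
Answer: $- \frac{120755233}{124705} \approx -968.33$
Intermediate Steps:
$f{\left(D \right)} = 4 + D$ ($f{\left(D \right)} = D + 4 = 4 + D$)
$k = - \frac{40793}{124705} \approx -0.32712$
$s{\left(c,d \right)} = 2 c + 2 d$ ($s{\left(c,d \right)} = d + \left(d + 2 c\right) = 2 c + 2 d$)
$k - s{\left(f{\left(-18 \right)},498 \right)} = - \frac{40793}{124705} - \left(2 \left(4 - 18\right) + 2 \cdot 498\right) = - \frac{40793}{124705} - \left(2 \left(-14\right) + 996\right) = - \frac{40793}{124705} - \left(-28 + 996\right) = - \frac{40793}{124705} - 968 = - \frac{120755233}{124705}$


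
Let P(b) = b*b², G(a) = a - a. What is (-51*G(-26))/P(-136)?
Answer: 0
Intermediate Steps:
G(a) = 0
P(b) = b³
(-51*G(-26))/P(-136) = (-51*0)/((-136)³) = 0/(-2515456) = 0*(-1/2515456) = 0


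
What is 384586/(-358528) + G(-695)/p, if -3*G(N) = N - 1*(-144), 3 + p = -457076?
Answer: -263778050905/245813429568 ≈ -1.0731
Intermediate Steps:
p = -457079 (p = -3 - 457076 = -457079)
G(N) = -48 - N/3 (G(N) = -(N - 1*(-144))/3 = -(N + 144)/3 = -(144 + N)/3 = -48 - N/3)
384586/(-358528) + G(-695)/p = 384586/(-358528) + (-48 - 1/3*(-695))/(-457079) = 384586*(-1/358528) + (-48 + 695/3)*(-1/457079) = -192293/179264 + (551/3)*(-1/457079) = -192293/179264 - 551/1371237 = -263778050905/245813429568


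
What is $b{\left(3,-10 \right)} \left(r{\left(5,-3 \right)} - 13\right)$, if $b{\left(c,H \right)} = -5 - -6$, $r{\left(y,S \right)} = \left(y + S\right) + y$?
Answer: $-6$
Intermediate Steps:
$r{\left(y,S \right)} = S + 2 y$ ($r{\left(y,S \right)} = \left(S + y\right) + y = S + 2 y$)
$b{\left(c,H \right)} = 1$ ($b{\left(c,H \right)} = -5 + 6 = 1$)
$b{\left(3,-10 \right)} \left(r{\left(5,-3 \right)} - 13\right) = 1 \left(\left(-3 + 2 \cdot 5\right) - 13\right) = 1 \left(\left(-3 + 10\right) - 13\right) = 1 \left(7 - 13\right) = 1 \left(-6\right) = -6$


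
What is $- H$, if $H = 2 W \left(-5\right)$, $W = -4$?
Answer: $-40$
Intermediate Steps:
$H = 40$ ($H = 2 \left(-4\right) \left(-5\right) = \left(-8\right) \left(-5\right) = 40$)
$- H = \left(-1\right) 40 = -40$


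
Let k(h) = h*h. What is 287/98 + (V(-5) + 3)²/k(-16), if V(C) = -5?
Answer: 1319/448 ≈ 2.9442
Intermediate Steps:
k(h) = h²
287/98 + (V(-5) + 3)²/k(-16) = 287/98 + (-5 + 3)²/((-16)²) = 287*(1/98) + (-2)²/256 = 41/14 + 4*(1/256) = 41/14 + 1/64 = 1319/448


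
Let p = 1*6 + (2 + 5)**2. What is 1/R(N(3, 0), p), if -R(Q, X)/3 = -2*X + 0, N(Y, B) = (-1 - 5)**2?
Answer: 1/330 ≈ 0.0030303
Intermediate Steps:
N(Y, B) = 36 (N(Y, B) = (-6)**2 = 36)
p = 55 (p = 6 + 7**2 = 6 + 49 = 55)
R(Q, X) = 6*X (R(Q, X) = -3*(-2*X + 0) = -(-6)*X = 6*X)
1/R(N(3, 0), p) = 1/(6*55) = 1/330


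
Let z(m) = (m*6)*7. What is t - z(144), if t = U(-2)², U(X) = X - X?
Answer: -6048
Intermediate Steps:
U(X) = 0
z(m) = 42*m (z(m) = (6*m)*7 = 42*m)
t = 0 (t = 0² = 0)
t - z(144) = 0 - 42*144 = 0 - 1*6048 = 0 - 6048 = -6048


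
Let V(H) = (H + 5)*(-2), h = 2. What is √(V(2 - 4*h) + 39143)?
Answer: √39145 ≈ 197.85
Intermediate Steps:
V(H) = -10 - 2*H (V(H) = (5 + H)*(-2) = -10 - 2*H)
√(V(2 - 4*h) + 39143) = √((-10 - 2*(2 - 4*2)) + 39143) = √((-10 - 2*(2 - 8)) + 39143) = √((-10 - 2*(-6)) + 39143) = √((-10 + 12) + 39143) = √(2 + 39143) = √39145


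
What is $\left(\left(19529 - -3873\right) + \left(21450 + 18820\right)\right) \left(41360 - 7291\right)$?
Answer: $2169241368$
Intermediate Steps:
$\left(\left(19529 - -3873\right) + \left(21450 + 18820\right)\right) \left(41360 - 7291\right) = \left(\left(19529 + 3873\right) + 40270\right) 34069 = \left(23402 + 40270\right) 34069 = 63672 \cdot 34069 = 2169241368$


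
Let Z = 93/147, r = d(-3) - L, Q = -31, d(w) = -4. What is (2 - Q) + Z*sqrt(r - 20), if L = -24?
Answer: 33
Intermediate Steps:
r = 20 (r = -4 - 1*(-24) = -4 + 24 = 20)
Z = 31/49 (Z = 93*(1/147) = 31/49 ≈ 0.63265)
(2 - Q) + Z*sqrt(r - 20) = (2 - 1*(-31)) + 31*sqrt(20 - 20)/49 = (2 + 31) + 31*sqrt(0)/49 = 33 + (31/49)*0 = 33 + 0 = 33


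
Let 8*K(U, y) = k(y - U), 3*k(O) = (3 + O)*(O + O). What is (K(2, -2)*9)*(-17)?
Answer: -51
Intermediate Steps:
k(O) = 2*O*(3 + O)/3 (k(O) = ((3 + O)*(O + O))/3 = ((3 + O)*(2*O))/3 = (2*O*(3 + O))/3 = 2*O*(3 + O)/3)
K(U, y) = (y - U)*(3 + y - U)/12 (K(U, y) = (2*(y - U)*(3 + (y - U))/3)/8 = (2*(y - U)*(3 + y - U)/3)/8 = (y - U)*(3 + y - U)/12)
(K(2, -2)*9)*(-17) = (-(2 - 1*(-2))*(3 - 2 - 1*2)/12*9)*(-17) = (-(2 + 2)*(3 - 2 - 2)/12*9)*(-17) = (-1/12*4*(-1)*9)*(-17) = ((⅓)*9)*(-17) = 3*(-17) = -51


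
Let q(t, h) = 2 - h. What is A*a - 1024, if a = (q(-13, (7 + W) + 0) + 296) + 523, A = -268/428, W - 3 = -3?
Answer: -164106/107 ≈ -1533.7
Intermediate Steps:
W = 0 (W = 3 - 3 = 0)
A = -67/107 (A = -268*1/428 = -67/107 ≈ -0.62617)
a = 814 (a = ((2 - ((7 + 0) + 0)) + 296) + 523 = ((2 - (7 + 0)) + 296) + 523 = ((2 - 1*7) + 296) + 523 = ((2 - 7) + 296) + 523 = (-5 + 296) + 523 = 291 + 523 = 814)
A*a - 1024 = -67/107*814 - 1024 = -54538/107 - 1024 = -164106/107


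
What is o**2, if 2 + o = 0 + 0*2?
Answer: 4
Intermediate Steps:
o = -2 (o = -2 + (0 + 0*2) = -2 + (0 + 0) = -2 + 0 = -2)
o**2 = (-2)**2 = 4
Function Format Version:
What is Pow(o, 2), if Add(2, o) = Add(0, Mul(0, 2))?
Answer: 4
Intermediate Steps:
o = -2 (o = Add(-2, Add(0, Mul(0, 2))) = Add(-2, Add(0, 0)) = Add(-2, 0) = -2)
Pow(o, 2) = Pow(-2, 2) = 4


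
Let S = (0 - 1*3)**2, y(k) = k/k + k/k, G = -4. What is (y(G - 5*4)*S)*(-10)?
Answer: -180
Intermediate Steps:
y(k) = 2 (y(k) = 1 + 1 = 2)
S = 9 (S = (0 - 3)**2 = (-3)**2 = 9)
(y(G - 5*4)*S)*(-10) = (2*9)*(-10) = 18*(-10) = -180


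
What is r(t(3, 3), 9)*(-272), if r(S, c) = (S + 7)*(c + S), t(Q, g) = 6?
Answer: -53040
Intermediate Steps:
r(S, c) = (7 + S)*(S + c)
r(t(3, 3), 9)*(-272) = (6² + 7*6 + 7*9 + 6*9)*(-272) = (36 + 42 + 63 + 54)*(-272) = 195*(-272) = -53040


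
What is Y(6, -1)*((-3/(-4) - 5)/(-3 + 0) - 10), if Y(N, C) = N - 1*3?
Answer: -103/4 ≈ -25.750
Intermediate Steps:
Y(N, C) = -3 + N (Y(N, C) = N - 3 = -3 + N)
Y(6, -1)*((-3/(-4) - 5)/(-3 + 0) - 10) = (-3 + 6)*((-3/(-4) - 5)/(-3 + 0) - 10) = 3*((-3*(-¼) - 5)/(-3) - 10) = 3*((¾ - 5)*(-⅓) - 10) = 3*(-17/4*(-⅓) - 10) = 3*(17/12 - 10) = 3*(-103/12) = -103/4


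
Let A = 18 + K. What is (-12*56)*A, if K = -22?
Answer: 2688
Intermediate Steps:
A = -4 (A = 18 - 22 = -4)
(-12*56)*A = -12*56*(-4) = -672*(-4) = 2688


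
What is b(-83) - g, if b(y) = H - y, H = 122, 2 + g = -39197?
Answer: 39404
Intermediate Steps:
g = -39199 (g = -2 - 39197 = -39199)
b(y) = 122 - y
b(-83) - g = (122 - 1*(-83)) - 1*(-39199) = (122 + 83) + 39199 = 205 + 39199 = 39404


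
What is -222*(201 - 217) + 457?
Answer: 4009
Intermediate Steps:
-222*(201 - 217) + 457 = -222*(-16) + 457 = 3552 + 457 = 4009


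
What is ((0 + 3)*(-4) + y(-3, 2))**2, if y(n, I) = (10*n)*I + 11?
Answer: 3721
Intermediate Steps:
y(n, I) = 11 + 10*I*n (y(n, I) = 10*I*n + 11 = 11 + 10*I*n)
((0 + 3)*(-4) + y(-3, 2))**2 = ((0 + 3)*(-4) + (11 + 10*2*(-3)))**2 = (3*(-4) + (11 - 60))**2 = (-12 - 49)**2 = (-61)**2 = 3721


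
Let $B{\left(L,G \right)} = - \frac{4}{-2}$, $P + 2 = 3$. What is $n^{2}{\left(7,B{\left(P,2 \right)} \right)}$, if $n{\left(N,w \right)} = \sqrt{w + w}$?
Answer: $4$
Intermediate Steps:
$P = 1$ ($P = -2 + 3 = 1$)
$B{\left(L,G \right)} = 2$ ($B{\left(L,G \right)} = \left(-4\right) \left(- \frac{1}{2}\right) = 2$)
$n{\left(N,w \right)} = \sqrt{2} \sqrt{w}$ ($n{\left(N,w \right)} = \sqrt{2 w} = \sqrt{2} \sqrt{w}$)
$n^{2}{\left(7,B{\left(P,2 \right)} \right)} = \left(\sqrt{2} \sqrt{2}\right)^{2} = 2^{2} = 4$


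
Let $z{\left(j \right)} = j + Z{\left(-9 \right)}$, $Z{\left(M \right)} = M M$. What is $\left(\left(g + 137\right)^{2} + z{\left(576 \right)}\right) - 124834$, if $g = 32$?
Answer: $-95616$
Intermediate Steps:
$Z{\left(M \right)} = M^{2}$
$z{\left(j \right)} = 81 + j$ ($z{\left(j \right)} = j + \left(-9\right)^{2} = j + 81 = 81 + j$)
$\left(\left(g + 137\right)^{2} + z{\left(576 \right)}\right) - 124834 = \left(\left(32 + 137\right)^{2} + \left(81 + 576\right)\right) - 124834 = \left(169^{2} + 657\right) - 124834 = \left(28561 + 657\right) - 124834 = 29218 - 124834 = -95616$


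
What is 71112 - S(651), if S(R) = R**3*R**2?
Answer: -116924344157139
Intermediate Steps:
S(R) = R**5
71112 - S(651) = 71112 - 1*651**5 = 71112 - 1*116924344228251 = 71112 - 116924344228251 = -116924344157139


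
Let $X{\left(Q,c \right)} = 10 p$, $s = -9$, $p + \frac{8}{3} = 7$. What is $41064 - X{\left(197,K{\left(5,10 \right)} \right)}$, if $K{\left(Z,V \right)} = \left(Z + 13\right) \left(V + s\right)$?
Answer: $\frac{123062}{3} \approx 41021.0$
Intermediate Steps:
$p = \frac{13}{3}$ ($p = - \frac{8}{3} + 7 = \frac{13}{3} \approx 4.3333$)
$K{\left(Z,V \right)} = \left(-9 + V\right) \left(13 + Z\right)$ ($K{\left(Z,V \right)} = \left(Z + 13\right) \left(V - 9\right) = \left(13 + Z\right) \left(-9 + V\right) = \left(-9 + V\right) \left(13 + Z\right)$)
$X{\left(Q,c \right)} = \frac{130}{3}$ ($X{\left(Q,c \right)} = 10 \cdot \frac{13}{3} = \frac{130}{3}$)
$41064 - X{\left(197,K{\left(5,10 \right)} \right)} = 41064 - \frac{130}{3} = \frac{123062}{3}$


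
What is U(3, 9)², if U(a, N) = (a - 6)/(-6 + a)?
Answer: 1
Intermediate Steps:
U(a, N) = 1 (U(a, N) = (-6 + a)/(-6 + a) = 1)
U(3, 9)² = 1² = 1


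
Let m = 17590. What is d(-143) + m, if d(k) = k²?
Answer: 38039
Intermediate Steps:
d(-143) + m = (-143)² + 17590 = 20449 + 17590 = 38039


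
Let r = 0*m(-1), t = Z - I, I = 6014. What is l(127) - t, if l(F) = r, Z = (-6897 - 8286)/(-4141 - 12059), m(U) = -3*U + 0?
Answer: 10823513/1800 ≈ 6013.1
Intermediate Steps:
m(U) = -3*U
Z = 1687/1800 (Z = -15183/(-16200) = -15183*(-1/16200) = 1687/1800 ≈ 0.93722)
t = -10823513/1800 (t = 1687/1800 - 1*6014 = 1687/1800 - 6014 = -10823513/1800 ≈ -6013.1)
r = 0 (r = 0*(-3*(-1)) = 0*3 = 0)
l(F) = 0
l(127) - t = 0 - 1*(-10823513/1800) = 0 + 10823513/1800 = 10823513/1800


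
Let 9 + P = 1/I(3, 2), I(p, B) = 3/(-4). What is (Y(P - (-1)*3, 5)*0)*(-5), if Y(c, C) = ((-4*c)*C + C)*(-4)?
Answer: 0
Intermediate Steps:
I(p, B) = -¾ (I(p, B) = 3*(-¼) = -¾)
P = -31/3 (P = -9 + 1/(-¾) = -9 - 4/3 = -31/3 ≈ -10.333)
Y(c, C) = -4*C + 16*C*c (Y(c, C) = (-4*C*c + C)*(-4) = (C - 4*C*c)*(-4) = -4*C + 16*C*c)
(Y(P - (-1)*3, 5)*0)*(-5) = ((4*5*(-1 + 4*(-31/3 - (-1)*3)))*0)*(-5) = ((4*5*(-1 + 4*(-31/3 - 1*(-3))))*0)*(-5) = ((4*5*(-1 + 4*(-31/3 + 3)))*0)*(-5) = ((4*5*(-1 + 4*(-22/3)))*0)*(-5) = ((4*5*(-1 - 88/3))*0)*(-5) = ((4*5*(-91/3))*0)*(-5) = -1820/3*0*(-5) = 0*(-5) = 0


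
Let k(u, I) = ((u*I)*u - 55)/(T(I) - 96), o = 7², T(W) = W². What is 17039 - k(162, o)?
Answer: 37988994/2305 ≈ 16481.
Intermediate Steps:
o = 49
k(u, I) = (-55 + I*u²)/(-96 + I²) (k(u, I) = ((u*I)*u - 55)/(I² - 96) = ((I*u)*u - 55)/(-96 + I²) = (I*u² - 55)/(-96 + I²) = (-55 + I*u²)/(-96 + I²))
17039 - k(162, o) = 17039 - (-55 + 49*162²)/(-96 + 49²) = 17039 - (-55 + 49*26244)/(-96 + 2401) = 17039 - (-55 + 1285956)/2305 = 17039 - 1285901/2305 = 37988994/2305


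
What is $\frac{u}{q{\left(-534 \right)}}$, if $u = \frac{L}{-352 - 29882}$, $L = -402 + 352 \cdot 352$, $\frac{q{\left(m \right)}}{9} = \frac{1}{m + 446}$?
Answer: $\frac{5434088}{136053} \approx 39.941$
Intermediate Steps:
$q{\left(m \right)} = \frac{9}{446 + m}$ ($q{\left(m \right)} = \frac{9}{m + 446} = \frac{9}{446 + m}$)
$L = 123502$ ($L = -402 + 123904 = 123502$)
$u = - \frac{61751}{15117}$ ($u = \frac{123502}{-352 - 29882} = \frac{123502}{-30234} = 123502 \left(- \frac{1}{30234}\right) = - \frac{61751}{15117} \approx -4.0849$)
$\frac{u}{q{\left(-534 \right)}} = - \frac{61751}{15117 \frac{9}{446 - 534}} = - \frac{61751}{15117 \frac{9}{-88}} = - \frac{61751}{15117 \cdot 9 \left(- \frac{1}{88}\right)} = - \frac{61751}{15117 \left(- \frac{9}{88}\right)} = \left(- \frac{61751}{15117}\right) \left(- \frac{88}{9}\right) = \frac{5434088}{136053}$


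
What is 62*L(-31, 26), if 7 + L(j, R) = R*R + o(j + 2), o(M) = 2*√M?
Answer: 41478 + 124*I*√29 ≈ 41478.0 + 667.76*I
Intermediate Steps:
L(j, R) = -7 + R² + 2*√(2 + j) (L(j, R) = -7 + (R*R + 2*√(j + 2)) = -7 + (R² + 2*√(2 + j)) = -7 + R² + 2*√(2 + j))
62*L(-31, 26) = 62*(-7 + 26² + 2*√(2 - 31)) = 62*(-7 + 676 + 2*√(-29)) = 62*(-7 + 676 + 2*(I*√29)) = 62*(-7 + 676 + 2*I*√29) = 62*(669 + 2*I*√29) = 41478 + 124*I*√29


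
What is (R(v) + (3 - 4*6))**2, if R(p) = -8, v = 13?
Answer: 841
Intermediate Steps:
(R(v) + (3 - 4*6))**2 = (-8 + (3 - 4*6))**2 = (-8 + (3 - 24))**2 = (-8 - 21)**2 = (-29)**2 = 841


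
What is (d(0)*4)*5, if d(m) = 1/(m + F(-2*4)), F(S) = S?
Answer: -5/2 ≈ -2.5000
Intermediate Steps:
d(m) = 1/(-8 + m) (d(m) = 1/(m - 2*4) = 1/(m - 8) = 1/(-8 + m))
(d(0)*4)*5 = (4/(-8 + 0))*5 = (4/(-8))*5 = -⅛*4*5 = -½*5 = -5/2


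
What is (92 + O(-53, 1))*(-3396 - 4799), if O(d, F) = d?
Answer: -319605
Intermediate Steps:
(92 + O(-53, 1))*(-3396 - 4799) = (92 - 53)*(-3396 - 4799) = 39*(-8195) = -319605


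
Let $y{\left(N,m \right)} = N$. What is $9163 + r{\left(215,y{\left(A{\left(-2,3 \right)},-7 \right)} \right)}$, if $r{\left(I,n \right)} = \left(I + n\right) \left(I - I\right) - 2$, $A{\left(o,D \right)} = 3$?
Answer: $9161$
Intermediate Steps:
$r{\left(I,n \right)} = -2$ ($r{\left(I,n \right)} = \left(I + n\right) 0 - 2 = 0 - 2 = -2$)
$9163 + r{\left(215,y{\left(A{\left(-2,3 \right)},-7 \right)} \right)} = 9163 - 2 = 9161$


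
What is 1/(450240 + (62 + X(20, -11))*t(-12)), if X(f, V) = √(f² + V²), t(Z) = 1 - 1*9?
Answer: 28109/12641852012 + √521/25283704024 ≈ 2.2244e-6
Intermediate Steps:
t(Z) = -8 (t(Z) = 1 - 9 = -8)
X(f, V) = √(V² + f²)
1/(450240 + (62 + X(20, -11))*t(-12)) = 1/(450240 + (62 + √((-11)² + 20²))*(-8)) = 1/(450240 + (62 + √(121 + 400))*(-8)) = 1/(450240 + (62 + √521)*(-8)) = 1/(450240 + (-496 - 8*√521)) = 1/(449744 - 8*√521)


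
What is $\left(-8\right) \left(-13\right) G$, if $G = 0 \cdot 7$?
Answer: $0$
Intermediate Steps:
$G = 0$
$\left(-8\right) \left(-13\right) G = \left(-8\right) \left(-13\right) 0 = 104 \cdot 0 = 0$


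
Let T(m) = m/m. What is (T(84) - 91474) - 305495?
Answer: -396968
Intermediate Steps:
T(m) = 1
(T(84) - 91474) - 305495 = (1 - 91474) - 305495 = -91473 - 305495 = -396968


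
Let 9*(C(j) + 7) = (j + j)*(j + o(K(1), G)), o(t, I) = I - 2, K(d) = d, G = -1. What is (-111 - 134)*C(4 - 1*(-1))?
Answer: 10535/9 ≈ 1170.6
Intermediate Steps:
o(t, I) = -2 + I
C(j) = -7 + 2*j*(-3 + j)/9 (C(j) = -7 + ((j + j)*(j + (-2 - 1)))/9 = -7 + ((2*j)*(j - 3))/9 = -7 + ((2*j)*(-3 + j))/9 = -7 + (2*j*(-3 + j))/9 = -7 + 2*j*(-3 + j)/9)
(-111 - 134)*C(4 - 1*(-1)) = (-111 - 134)*(-7 - 2*(4 - 1*(-1))/3 + 2*(4 - 1*(-1))**2/9) = -245*(-7 - 2*(4 + 1)/3 + 2*(4 + 1)**2/9) = -245*(-7 - 2/3*5 + (2/9)*5**2) = -245*(-7 - 10/3 + (2/9)*25) = -245*(-7 - 10/3 + 50/9) = -245*(-43/9) = 10535/9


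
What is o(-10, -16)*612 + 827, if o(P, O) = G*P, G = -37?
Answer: 227267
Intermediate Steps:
o(P, O) = -37*P
o(-10, -16)*612 + 827 = -37*(-10)*612 + 827 = 370*612 + 827 = 226440 + 827 = 227267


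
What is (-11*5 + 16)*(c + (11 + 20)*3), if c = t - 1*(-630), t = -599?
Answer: -4836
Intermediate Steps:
c = 31 (c = -599 - 1*(-630) = -599 + 630 = 31)
(-11*5 + 16)*(c + (11 + 20)*3) = (-11*5 + 16)*(31 + (11 + 20)*3) = (-55 + 16)*(31 + 31*3) = -39*(31 + 93) = -39*124 = -4836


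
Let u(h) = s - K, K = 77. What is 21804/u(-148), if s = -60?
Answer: -21804/137 ≈ -159.15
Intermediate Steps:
u(h) = -137 (u(h) = -60 - 1*77 = -60 - 77 = -137)
21804/u(-148) = 21804/(-137) = 21804*(-1/137) = -21804/137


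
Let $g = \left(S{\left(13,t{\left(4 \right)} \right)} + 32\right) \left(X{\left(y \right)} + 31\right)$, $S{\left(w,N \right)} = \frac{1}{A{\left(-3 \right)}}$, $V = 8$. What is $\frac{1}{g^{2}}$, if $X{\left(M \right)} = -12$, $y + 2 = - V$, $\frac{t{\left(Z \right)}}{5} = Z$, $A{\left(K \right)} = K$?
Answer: $\frac{9}{3258025} \approx 2.7624 \cdot 10^{-6}$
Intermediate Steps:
$t{\left(Z \right)} = 5 Z$
$y = -10$ ($y = -2 - 8 = -10$)
$S{\left(w,N \right)} = - \frac{1}{3}$ ($S{\left(w,N \right)} = \frac{1}{-3} = - \frac{1}{3}$)
$g = \frac{1805}{3}$ ($g = \left(- \frac{1}{3} + 32\right) \left(-12 + 31\right) = \frac{95}{3} \cdot 19 = \frac{1805}{3} \approx 601.67$)
$\frac{1}{g^{2}} = \frac{1}{\left(\frac{1805}{3}\right)^{2}} = \frac{1}{\frac{3258025}{9}} = \frac{9}{3258025}$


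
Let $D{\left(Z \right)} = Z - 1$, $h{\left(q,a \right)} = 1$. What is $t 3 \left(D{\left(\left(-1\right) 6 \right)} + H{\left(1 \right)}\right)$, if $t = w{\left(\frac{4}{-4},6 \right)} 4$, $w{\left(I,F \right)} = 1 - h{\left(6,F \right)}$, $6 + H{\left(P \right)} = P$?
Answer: $0$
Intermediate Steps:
$H{\left(P \right)} = -6 + P$
$D{\left(Z \right)} = -1 + Z$
$w{\left(I,F \right)} = 0$ ($w{\left(I,F \right)} = 1 - 1 = 0$)
$t = 0$ ($t = 0 \cdot 4 = 0$)
$t 3 \left(D{\left(\left(-1\right) 6 \right)} + H{\left(1 \right)}\right) = 0 \cdot 3 \left(\left(-1 - 6\right) + \left(-6 + 1\right)\right) = 0 \left(\left(-1 - 6\right) - 5\right) = 0 \left(-7 - 5\right) = 0 \left(-12\right) = 0$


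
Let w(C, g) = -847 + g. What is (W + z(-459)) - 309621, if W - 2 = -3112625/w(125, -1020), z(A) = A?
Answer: -575803001/1867 ≈ -3.0841e+5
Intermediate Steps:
W = 3116359/1867 (W = 2 - 3112625/(-847 - 1020) = 2 - 3112625/(-1867) = 2 - 3112625*(-1/1867) = 2 + 3112625/1867 = 3116359/1867 ≈ 1669.2)
(W + z(-459)) - 309621 = (3116359/1867 - 459) - 309621 = 2259406/1867 - 309621 = -575803001/1867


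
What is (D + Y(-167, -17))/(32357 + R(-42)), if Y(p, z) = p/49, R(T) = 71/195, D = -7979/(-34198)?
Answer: -1037418525/10573153449572 ≈ -9.8118e-5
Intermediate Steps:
D = 7979/34198 (D = -7979*(-1/34198) = 7979/34198 ≈ 0.23332)
R(T) = 71/195 (R(T) = 71*(1/195) = 71/195)
Y(p, z) = p/49 (Y(p, z) = p*(1/49) = p/49)
(D + Y(-167, -17))/(32357 + R(-42)) = (7979/34198 + (1/49)*(-167))/(32357 + 71/195) = (7979/34198 - 167/49)/(6309686/195) = -5320095/1675702*195/6309686 = -1037418525/10573153449572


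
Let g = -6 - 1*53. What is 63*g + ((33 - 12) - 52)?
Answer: -3748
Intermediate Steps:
g = -59 (g = -6 - 53 = -59)
63*g + ((33 - 12) - 52) = 63*(-59) + ((33 - 12) - 52) = -3717 + (21 - 52) = -3717 - 31 = -3748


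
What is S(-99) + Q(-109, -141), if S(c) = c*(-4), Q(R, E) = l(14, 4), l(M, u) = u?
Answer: 400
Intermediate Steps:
Q(R, E) = 4
S(c) = -4*c
S(-99) + Q(-109, -141) = -4*(-99) + 4 = 396 + 4 = 400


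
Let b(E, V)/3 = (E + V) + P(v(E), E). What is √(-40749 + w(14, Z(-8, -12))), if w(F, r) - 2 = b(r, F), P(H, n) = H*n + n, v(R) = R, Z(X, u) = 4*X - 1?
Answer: 194*I ≈ 194.0*I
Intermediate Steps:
Z(X, u) = -1 + 4*X
P(H, n) = n + H*n
b(E, V) = 3*E + 3*V + 3*E*(1 + E) (b(E, V) = 3*((E + V) + E*(1 + E)) = 3*(E + V + E*(1 + E)) = 3*E + 3*V + 3*E*(1 + E))
w(F, r) = 2 + 3*F + 3*r + 3*r*(1 + r) (w(F, r) = 2 + (3*r + 3*F + 3*r*(1 + r)) = 2 + (3*F + 3*r + 3*r*(1 + r)) = 2 + 3*F + 3*r + 3*r*(1 + r))
√(-40749 + w(14, Z(-8, -12))) = √(-40749 + (2 + 3*14 + 3*(-1 + 4*(-8))² + 6*(-1 + 4*(-8)))) = √(-40749 + (2 + 42 + 3*(-1 - 32)² + 6*(-1 - 32))) = √(-40749 + (2 + 42 + 3*(-33)² + 6*(-33))) = √(-40749 + (2 + 42 + 3*1089 - 198)) = √(-40749 + (2 + 42 + 3267 - 198)) = √(-40749 + 3113) = √(-37636) = 194*I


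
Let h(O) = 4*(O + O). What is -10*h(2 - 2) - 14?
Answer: -14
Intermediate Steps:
h(O) = 8*O (h(O) = 4*(2*O) = 8*O)
-10*h(2 - 2) - 14 = -80*(2 - 2) - 14 = -80*0 - 14 = -10*0 - 14 = 0 - 14 = -14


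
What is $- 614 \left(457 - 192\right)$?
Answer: $-162710$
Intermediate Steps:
$- 614 \left(457 - 192\right) = \left(-614\right) 265 = -162710$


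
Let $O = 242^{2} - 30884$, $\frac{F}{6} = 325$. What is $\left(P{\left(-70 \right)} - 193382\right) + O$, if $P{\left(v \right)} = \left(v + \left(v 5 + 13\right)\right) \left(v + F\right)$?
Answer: $-930862$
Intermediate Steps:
$F = 1950$ ($F = 6 \cdot 325 = 1950$)
$P{\left(v \right)} = \left(13 + 6 v\right) \left(1950 + v\right)$ ($P{\left(v \right)} = \left(v + \left(v 5 + 13\right)\right) \left(v + 1950\right) = \left(v + \left(5 v + 13\right)\right) \left(1950 + v\right) = \left(v + \left(13 + 5 v\right)\right) \left(1950 + v\right) = \left(13 + 6 v\right) \left(1950 + v\right)$)
$O = 27680$ ($O = 58564 - 30884 = 27680$)
$\left(P{\left(-70 \right)} - 193382\right) + O = \left(\left(25350 + 6 \left(-70\right)^{2} + 11713 \left(-70\right)\right) - 193382\right) + 27680 = \left(\left(25350 + 6 \cdot 4900 - 819910\right) - 193382\right) + 27680 = \left(\left(25350 + 29400 - 819910\right) - 193382\right) + 27680 = \left(-765160 - 193382\right) + 27680 = -958542 + 27680 = -930862$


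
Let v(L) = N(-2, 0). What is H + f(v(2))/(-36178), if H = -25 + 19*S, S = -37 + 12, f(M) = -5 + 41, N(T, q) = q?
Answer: -9044518/18089 ≈ -500.00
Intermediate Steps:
v(L) = 0
f(M) = 36
S = -25
H = -500 (H = -25 + 19*(-25) = -25 - 475 = -500)
H + f(v(2))/(-36178) = -500 + 36/(-36178) = -500 + 36*(-1/36178) = -500 - 18/18089 = -9044518/18089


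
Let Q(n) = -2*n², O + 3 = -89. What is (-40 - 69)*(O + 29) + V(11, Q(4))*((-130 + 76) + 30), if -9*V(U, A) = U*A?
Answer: 17785/3 ≈ 5928.3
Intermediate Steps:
O = -92 (O = -3 - 89 = -92)
V(U, A) = -A*U/9 (V(U, A) = -U*A/9 = -A*U/9)
(-40 - 69)*(O + 29) + V(11, Q(4))*((-130 + 76) + 30) = (-40 - 69)*(-92 + 29) + (-⅑*(-2*4²)*11)*((-130 + 76) + 30) = -109*(-63) + (-⅑*(-2*16)*11)*(-54 + 30) = 6867 - ⅑*(-32)*11*(-24) = 6867 + (352/9)*(-24) = 6867 - 2816/3 = 17785/3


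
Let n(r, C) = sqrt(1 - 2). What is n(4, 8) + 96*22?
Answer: 2112 + I ≈ 2112.0 + 1.0*I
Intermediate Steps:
n(r, C) = I (n(r, C) = sqrt(-1) = I)
n(4, 8) + 96*22 = I + 96*22 = I + 2112 = 2112 + I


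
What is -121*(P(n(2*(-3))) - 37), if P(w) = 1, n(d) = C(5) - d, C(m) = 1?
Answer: 4356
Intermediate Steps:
n(d) = 1 - d
-121*(P(n(2*(-3))) - 37) = -121*(1 - 37) = -121*(-36) = 4356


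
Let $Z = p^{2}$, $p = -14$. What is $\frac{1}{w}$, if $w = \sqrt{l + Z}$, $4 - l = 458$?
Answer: $- \frac{i \sqrt{258}}{258} \approx - 0.062257 i$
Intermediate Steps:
$l = -454$ ($l = 4 - 458 = -454$)
$Z = 196$ ($Z = \left(-14\right)^{2} = 196$)
$w = i \sqrt{258}$ ($w = \sqrt{-454 + 196} = \sqrt{-258} = i \sqrt{258} \approx 16.062 i$)
$\frac{1}{w} = \frac{1}{i \sqrt{258}} = - \frac{i \sqrt{258}}{258}$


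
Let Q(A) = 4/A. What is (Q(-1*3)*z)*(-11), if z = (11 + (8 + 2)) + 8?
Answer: 1276/3 ≈ 425.33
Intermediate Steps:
z = 29 (z = (11 + 10) + 8 = 21 + 8 = 29)
(Q(-1*3)*z)*(-11) = ((4/((-1*3)))*29)*(-11) = ((4/(-3))*29)*(-11) = ((4*(-1/3))*29)*(-11) = -4/3*29*(-11) = -116/3*(-11) = 1276/3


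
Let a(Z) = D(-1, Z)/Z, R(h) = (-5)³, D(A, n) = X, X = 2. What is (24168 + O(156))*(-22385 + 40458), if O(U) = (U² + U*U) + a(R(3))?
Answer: 164554628854/125 ≈ 1.3164e+9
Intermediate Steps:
D(A, n) = 2
R(h) = -125
a(Z) = 2/Z
O(U) = -2/125 + 2*U² (O(U) = (U² + U*U) + 2/(-125) = (U² + U²) + 2*(-1/125) = 2*U² - 2/125 = -2/125 + 2*U²)
(24168 + O(156))*(-22385 + 40458) = (24168 + (-2/125 + 2*156²))*(-22385 + 40458) = (24168 + (-2/125 + 2*24336))*18073 = (24168 + (-2/125 + 48672))*18073 = (24168 + 6083998/125)*18073 = (9104998/125)*18073 = 164554628854/125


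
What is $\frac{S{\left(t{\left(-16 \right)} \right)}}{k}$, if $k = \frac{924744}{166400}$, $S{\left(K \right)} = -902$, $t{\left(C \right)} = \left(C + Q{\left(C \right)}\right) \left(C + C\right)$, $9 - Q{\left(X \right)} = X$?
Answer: $- \frac{18761600}{115593} \approx -162.31$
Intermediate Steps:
$Q{\left(X \right)} = 9 - X$
$t{\left(C \right)} = 18 C$ ($t{\left(C \right)} = \left(C - \left(-9 + C\right)\right) \left(C + C\right) = 9 \cdot 2 C = 18 C$)
$k = \frac{115593}{20800}$ ($k = 924744 \cdot \frac{1}{166400} = \frac{115593}{20800} \approx 5.5574$)
$\frac{S{\left(t{\left(-16 \right)} \right)}}{k} = - \frac{902}{\frac{115593}{20800}} = \left(-902\right) \frac{20800}{115593} = - \frac{18761600}{115593}$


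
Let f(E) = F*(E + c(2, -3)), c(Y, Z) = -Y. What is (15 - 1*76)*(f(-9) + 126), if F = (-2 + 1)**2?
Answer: -7015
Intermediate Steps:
F = 1 (F = (-1)**2 = 1)
f(E) = -2 + E (f(E) = 1*(E - 1*2) = 1*(E - 2) = 1*(-2 + E) = -2 + E)
(15 - 1*76)*(f(-9) + 126) = (15 - 1*76)*((-2 - 9) + 126) = (15 - 76)*(-11 + 126) = -61*115 = -7015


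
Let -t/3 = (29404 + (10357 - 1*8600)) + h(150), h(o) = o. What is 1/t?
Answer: -1/93933 ≈ -1.0646e-5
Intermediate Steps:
t = -93933 (t = -3*((29404 + (10357 - 1*8600)) + 150) = -3*((29404 + (10357 - 8600)) + 150) = -3*((29404 + 1757) + 150) = -3*(31161 + 150) = -3*31311 = -93933)
1/t = 1/(-93933) = -1/93933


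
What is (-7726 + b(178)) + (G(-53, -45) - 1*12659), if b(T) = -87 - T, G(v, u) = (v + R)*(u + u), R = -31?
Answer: -13090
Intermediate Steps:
G(v, u) = 2*u*(-31 + v) (G(v, u) = (v - 31)*(u + u) = (-31 + v)*(2*u) = 2*u*(-31 + v))
(-7726 + b(178)) + (G(-53, -45) - 1*12659) = (-7726 + (-87 - 1*178)) + (2*(-45)*(-31 - 53) - 1*12659) = (-7726 + (-87 - 178)) + (2*(-45)*(-84) - 12659) = (-7726 - 265) + (7560 - 12659) = -7991 - 5099 = -13090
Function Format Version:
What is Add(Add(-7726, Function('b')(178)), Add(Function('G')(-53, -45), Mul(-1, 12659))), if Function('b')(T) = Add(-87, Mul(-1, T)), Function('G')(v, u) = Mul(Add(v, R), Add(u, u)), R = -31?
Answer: -13090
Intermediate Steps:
Function('G')(v, u) = Mul(2, u, Add(-31, v)) (Function('G')(v, u) = Mul(Add(v, -31), Add(u, u)) = Mul(Add(-31, v), Mul(2, u)) = Mul(2, u, Add(-31, v)))
Add(Add(-7726, Function('b')(178)), Add(Function('G')(-53, -45), Mul(-1, 12659))) = Add(Add(-7726, Add(-87, Mul(-1, 178))), Add(Mul(2, -45, Add(-31, -53)), Mul(-1, 12659))) = Add(Add(-7726, Add(-87, -178)), Add(Mul(2, -45, -84), -12659)) = Add(Add(-7726, -265), Add(7560, -12659)) = Add(-7991, -5099) = -13090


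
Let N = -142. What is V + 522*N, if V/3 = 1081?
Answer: -70881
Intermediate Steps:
V = 3243 (V = 3*1081 = 3243)
V + 522*N = 3243 + 522*(-142) = 3243 - 74124 = -70881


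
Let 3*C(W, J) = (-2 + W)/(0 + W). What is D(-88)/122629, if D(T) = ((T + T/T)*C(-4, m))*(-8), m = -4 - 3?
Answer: 348/122629 ≈ 0.0028378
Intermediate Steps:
m = -7
C(W, J) = (-2 + W)/(3*W) (C(W, J) = ((-2 + W)/(0 + W))/3 = ((-2 + W)/W)/3 = (-2 + W)/(3*W))
D(T) = -4 - 4*T (D(T) = ((T + T/T)*((⅓)*(-2 - 4)/(-4)))*(-8) = ((T + 1)*((⅓)*(-¼)*(-6)))*(-8) = ((1 + T)*(½))*(-8) = (½ + T/2)*(-8) = -4 - 4*T)
D(-88)/122629 = (-4 - 4*(-88))/122629 = (-4 + 352)*(1/122629) = 348*(1/122629) = 348/122629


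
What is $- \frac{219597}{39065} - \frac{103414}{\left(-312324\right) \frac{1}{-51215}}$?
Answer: $- \frac{103485210212039}{6100468530} \approx -16964.0$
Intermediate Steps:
$- \frac{219597}{39065} - \frac{103414}{\left(-312324\right) \frac{1}{-51215}} = \left(-219597\right) \frac{1}{39065} - \frac{103414}{\left(-312324\right) \left(- \frac{1}{51215}\right)} = - \frac{219597}{39065} - \frac{103414}{\frac{312324}{51215}} = - \frac{219597}{39065} - \frac{2648174005}{156162} = - \frac{103485210212039}{6100468530}$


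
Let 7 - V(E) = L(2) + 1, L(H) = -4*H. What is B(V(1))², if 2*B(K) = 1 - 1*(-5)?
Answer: 9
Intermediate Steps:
V(E) = 14 (V(E) = 7 - (-4*2 + 1) = 7 - (-8 + 1) = 7 - 1*(-7) = 7 + 7 = 14)
B(K) = 3 (B(K) = (1 - 1*(-5))/2 = (1 + 5)/2 = (½)*6 = 3)
B(V(1))² = 3² = 9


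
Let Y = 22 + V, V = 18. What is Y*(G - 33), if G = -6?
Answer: -1560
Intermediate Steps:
Y = 40 (Y = 22 + 18 = 40)
Y*(G - 33) = 40*(-6 - 33) = 40*(-39) = -1560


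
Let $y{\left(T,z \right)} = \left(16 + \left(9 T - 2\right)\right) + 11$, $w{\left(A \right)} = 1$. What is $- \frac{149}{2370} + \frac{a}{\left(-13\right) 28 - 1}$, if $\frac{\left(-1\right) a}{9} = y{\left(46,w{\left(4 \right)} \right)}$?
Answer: $\frac{1861897}{173010} \approx 10.762$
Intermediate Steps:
$y{\left(T,z \right)} = 25 + 9 T$ ($y{\left(T,z \right)} = \left(16 + \left(-2 + 9 T\right)\right) + 11 = \left(14 + 9 T\right) + 11 = 25 + 9 T$)
$a = -3951$ ($a = - 9 \left(25 + 9 \cdot 46\right) = - 9 \left(25 + 414\right) = \left(-9\right) 439 = -3951$)
$- \frac{149}{2370} + \frac{a}{\left(-13\right) 28 - 1} = - \frac{149}{2370} - \frac{3951}{\left(-13\right) 28 - 1} = \left(-149\right) \frac{1}{2370} - \frac{3951}{-364 - 1} = - \frac{149}{2370} - \frac{3951}{-365} = - \frac{149}{2370} - - \frac{3951}{365} = - \frac{149}{2370} + \frac{3951}{365} = \frac{1861897}{173010}$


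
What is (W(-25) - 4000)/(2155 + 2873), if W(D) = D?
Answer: -4025/5028 ≈ -0.80052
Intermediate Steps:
(W(-25) - 4000)/(2155 + 2873) = (-25 - 4000)/(2155 + 2873) = -4025/5028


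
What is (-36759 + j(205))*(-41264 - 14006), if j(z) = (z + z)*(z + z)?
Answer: -7259217070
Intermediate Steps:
j(z) = 4*z**2 (j(z) = (2*z)*(2*z) = 4*z**2)
(-36759 + j(205))*(-41264 - 14006) = (-36759 + 4*205**2)*(-41264 - 14006) = (-36759 + 4*42025)*(-55270) = (-36759 + 168100)*(-55270) = 131341*(-55270) = -7259217070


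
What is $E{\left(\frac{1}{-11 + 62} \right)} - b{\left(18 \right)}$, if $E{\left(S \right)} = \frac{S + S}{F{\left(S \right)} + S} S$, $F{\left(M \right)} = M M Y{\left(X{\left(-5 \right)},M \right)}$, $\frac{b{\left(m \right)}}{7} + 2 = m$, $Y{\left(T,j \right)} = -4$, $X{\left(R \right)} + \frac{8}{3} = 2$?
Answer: $- \frac{5262}{47} \approx -111.96$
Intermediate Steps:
$X{\left(R \right)} = - \frac{2}{3}$ ($X{\left(R \right)} = - \frac{8}{3} + 2 = - \frac{2}{3}$)
$b{\left(m \right)} = -14 + 7 m$
$F{\left(M \right)} = - 4 M^{2}$ ($F{\left(M \right)} = M M \left(-4\right) = M^{2} \left(-4\right) = - 4 M^{2}$)
$E{\left(S \right)} = \frac{2 S^{2}}{S - 4 S^{2}}$ ($E{\left(S \right)} = \frac{S + S}{- 4 S^{2} + S} S = \frac{2 S}{S - 4 S^{2}} S = \frac{2 S^{2}}{S - 4 S^{2}}$)
$E{\left(\frac{1}{-11 + 62} \right)} - b{\left(18 \right)} = \frac{2}{\left(-11 + 62\right) \left(1 - \frac{4}{-11 + 62}\right)} - \left(-14 + 7 \cdot 18\right) = \frac{2}{51 \left(1 - \frac{4}{51}\right)} - \left(-14 + 126\right) = 2 \cdot \frac{1}{51} \frac{1}{1 - \frac{4}{51}} - 112 = 2 \cdot \frac{1}{51} \frac{1}{\frac{47}{51}} - 112 = 2 \cdot \frac{1}{51} \cdot \frac{51}{47} - 112 = \frac{2}{47} - 112 = - \frac{5262}{47}$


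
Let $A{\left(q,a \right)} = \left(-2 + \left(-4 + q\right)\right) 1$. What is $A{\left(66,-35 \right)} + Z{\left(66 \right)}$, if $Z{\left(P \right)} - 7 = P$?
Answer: $133$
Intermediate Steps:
$Z{\left(P \right)} = 7 + P$
$A{\left(q,a \right)} = -6 + q$ ($A{\left(q,a \right)} = \left(-6 + q\right) 1 = -6 + q$)
$A{\left(66,-35 \right)} + Z{\left(66 \right)} = \left(-6 + 66\right) + \left(7 + 66\right) = 60 + 73 = 133$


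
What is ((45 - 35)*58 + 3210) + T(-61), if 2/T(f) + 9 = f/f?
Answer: 15159/4 ≈ 3789.8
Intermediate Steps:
T(f) = -¼ (T(f) = 2/(-9 + f/f) = 2/(-9 + 1) = 2/(-8) = 2*(-⅛) = -¼)
((45 - 35)*58 + 3210) + T(-61) = ((45 - 35)*58 + 3210) - ¼ = (10*58 + 3210) - ¼ = (580 + 3210) - ¼ = 3790 - ¼ = 15159/4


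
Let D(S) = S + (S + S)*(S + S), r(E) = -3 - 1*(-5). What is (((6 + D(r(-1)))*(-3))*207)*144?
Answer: -2146176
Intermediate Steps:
r(E) = 2 (r(E) = -3 + 5 = 2)
D(S) = S + 4*S**2 (D(S) = S + (2*S)*(2*S) = S + 4*S**2)
(((6 + D(r(-1)))*(-3))*207)*144 = (((6 + 2*(1 + 4*2))*(-3))*207)*144 = (((6 + 2*(1 + 8))*(-3))*207)*144 = (((6 + 2*9)*(-3))*207)*144 = (((6 + 18)*(-3))*207)*144 = ((24*(-3))*207)*144 = -72*207*144 = -14904*144 = -2146176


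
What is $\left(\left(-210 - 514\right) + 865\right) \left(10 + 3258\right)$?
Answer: $460788$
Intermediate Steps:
$\left(\left(-210 - 514\right) + 865\right) \left(10 + 3258\right) = \left(\left(-210 - 514\right) + 865\right) 3268 = \left(-724 + 865\right) 3268 = 141 \cdot 3268 = 460788$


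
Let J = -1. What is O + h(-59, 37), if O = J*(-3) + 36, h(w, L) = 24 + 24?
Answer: 87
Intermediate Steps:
h(w, L) = 48
O = 39 (O = -1*(-3) + 36 = 3 + 36 = 39)
O + h(-59, 37) = 39 + 48 = 87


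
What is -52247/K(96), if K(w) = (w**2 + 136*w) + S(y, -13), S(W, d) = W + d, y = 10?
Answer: -4019/1713 ≈ -2.3462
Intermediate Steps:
K(w) = -3 + w**2 + 136*w (K(w) = (w**2 + 136*w) + (10 - 13) = (w**2 + 136*w) - 3 = -3 + w**2 + 136*w)
-52247/K(96) = -52247/(-3 + 96**2 + 136*96) = -52247/(-3 + 9216 + 13056) = -52247/22269 = -52247*1/22269 = -4019/1713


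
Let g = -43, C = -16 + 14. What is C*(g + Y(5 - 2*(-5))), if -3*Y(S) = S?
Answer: 96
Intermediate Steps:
C = -2
Y(S) = -S/3
C*(g + Y(5 - 2*(-5))) = -2*(-43 - (5 - 2*(-5))/3) = -2*(-43 - (5 + 10)/3) = -2*(-43 - ⅓*15) = -2*(-43 - 5) = -2*(-48) = 96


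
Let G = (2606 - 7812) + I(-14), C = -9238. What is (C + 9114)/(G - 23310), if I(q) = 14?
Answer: 62/14251 ≈ 0.0043506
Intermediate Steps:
G = -5192 (G = (2606 - 7812) + 14 = -5206 + 14 = -5192)
(C + 9114)/(G - 23310) = (-9238 + 9114)/(-5192 - 23310) = -124/(-28502) = -124*(-1/28502) = 62/14251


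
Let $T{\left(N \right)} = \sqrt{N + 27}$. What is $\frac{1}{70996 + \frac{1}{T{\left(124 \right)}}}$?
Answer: $\frac{10720396}{761105234415} - \frac{\sqrt{151}}{761105234415} \approx 1.4085 \cdot 10^{-5}$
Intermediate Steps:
$T{\left(N \right)} = \sqrt{27 + N}$
$\frac{1}{70996 + \frac{1}{T{\left(124 \right)}}} = \frac{1}{70996 + \frac{1}{\sqrt{27 + 124}}} = \frac{1}{70996 + \frac{1}{\sqrt{151}}} = \frac{1}{70996 + \frac{\sqrt{151}}{151}}$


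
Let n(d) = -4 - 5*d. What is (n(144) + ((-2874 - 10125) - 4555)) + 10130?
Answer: -8148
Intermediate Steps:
(n(144) + ((-2874 - 10125) - 4555)) + 10130 = ((-4 - 5*144) + ((-2874 - 10125) - 4555)) + 10130 = ((-4 - 720) + (-12999 - 4555)) + 10130 = (-724 - 17554) + 10130 = -18278 + 10130 = -8148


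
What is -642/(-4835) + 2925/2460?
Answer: 1048113/792940 ≈ 1.3218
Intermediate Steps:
-642/(-4835) + 2925/2460 = -642*(-1/4835) + 2925*(1/2460) = 642/4835 + 195/164 = 1048113/792940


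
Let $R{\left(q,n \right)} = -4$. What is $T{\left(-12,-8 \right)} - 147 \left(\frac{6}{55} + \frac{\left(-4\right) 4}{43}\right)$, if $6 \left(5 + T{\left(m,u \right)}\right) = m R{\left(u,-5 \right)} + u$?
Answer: $\frac{286127}{7095} \approx 40.328$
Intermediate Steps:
$T{\left(m,u \right)} = -5 - \frac{2 m}{3} + \frac{u}{6}$ ($T{\left(m,u \right)} = -5 + \frac{m \left(-4\right) + u}{6} = -5 + \frac{- 4 m + u}{6} = -5 + \frac{u - 4 m}{6} = -5 - \left(- \frac{u}{6} + \frac{2 m}{3}\right) = -5 - \frac{2 m}{3} + \frac{u}{6}$)
$T{\left(-12,-8 \right)} - 147 \left(\frac{6}{55} + \frac{\left(-4\right) 4}{43}\right) = \left(-5 - -8 + \frac{1}{6} \left(-8\right)\right) - 147 \left(\frac{6}{55} + \frac{\left(-4\right) 4}{43}\right) = \left(-5 + 8 - \frac{4}{3}\right) - 147 \left(6 \cdot \frac{1}{55} - \frac{16}{43}\right) = \frac{5}{3} - 147 \left(\frac{6}{55} - \frac{16}{43}\right) = \frac{5}{3} - - \frac{91434}{2365} = \frac{5}{3} + \frac{91434}{2365} = \frac{286127}{7095}$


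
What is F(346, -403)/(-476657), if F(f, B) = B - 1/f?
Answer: 139439/164923322 ≈ 0.00084548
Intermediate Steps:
F(346, -403)/(-476657) = (-403 - 1/346)/(-476657) = (-403 - 1*1/346)*(-1/476657) = (-403 - 1/346)*(-1/476657) = -139439/346*(-1/476657) = 139439/164923322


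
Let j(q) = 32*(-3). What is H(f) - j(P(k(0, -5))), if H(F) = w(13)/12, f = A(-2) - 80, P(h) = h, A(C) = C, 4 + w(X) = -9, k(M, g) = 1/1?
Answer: 1139/12 ≈ 94.917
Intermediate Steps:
k(M, g) = 1 (k(M, g) = 1*1 = 1)
w(X) = -13 (w(X) = -4 - 9 = -13)
j(q) = -96
f = -82 (f = -2 - 80 = -82)
H(F) = -13/12
H(f) - j(P(k(0, -5))) = -13/12 - 1*(-96) = -13/12 + 96 = 1139/12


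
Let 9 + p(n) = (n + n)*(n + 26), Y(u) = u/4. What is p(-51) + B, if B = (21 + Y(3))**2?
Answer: 48225/16 ≈ 3014.1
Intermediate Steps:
Y(u) = u/4 (Y(u) = u*(1/4) = u/4)
p(n) = -9 + 2*n*(26 + n) (p(n) = -9 + (n + n)*(n + 26) = -9 + (2*n)*(26 + n) = -9 + 2*n*(26 + n))
B = 7569/16 (B = (21 + (1/4)*3)**2 = (21 + 3/4)**2 = (87/4)**2 = 7569/16 ≈ 473.06)
p(-51) + B = (-9 + 2*(-51)**2 + 52*(-51)) + 7569/16 = (-9 + 2*2601 - 2652) + 7569/16 = (-9 + 5202 - 2652) + 7569/16 = 2541 + 7569/16 = 48225/16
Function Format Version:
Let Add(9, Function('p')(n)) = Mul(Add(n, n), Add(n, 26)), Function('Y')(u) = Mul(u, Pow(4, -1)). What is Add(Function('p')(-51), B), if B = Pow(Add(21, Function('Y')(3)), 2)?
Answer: Rational(48225, 16) ≈ 3014.1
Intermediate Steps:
Function('Y')(u) = Mul(Rational(1, 4), u) (Function('Y')(u) = Mul(u, Rational(1, 4)) = Mul(Rational(1, 4), u))
Function('p')(n) = Add(-9, Mul(2, n, Add(26, n))) (Function('p')(n) = Add(-9, Mul(Add(n, n), Add(n, 26))) = Add(-9, Mul(Mul(2, n), Add(26, n))) = Add(-9, Mul(2, n, Add(26, n))))
B = Rational(7569, 16) (B = Pow(Add(21, Mul(Rational(1, 4), 3)), 2) = Pow(Add(21, Rational(3, 4)), 2) = Pow(Rational(87, 4), 2) = Rational(7569, 16) ≈ 473.06)
Add(Function('p')(-51), B) = Add(Add(-9, Mul(2, Pow(-51, 2)), Mul(52, -51)), Rational(7569, 16)) = Add(Add(-9, Mul(2, 2601), -2652), Rational(7569, 16)) = Add(Add(-9, 5202, -2652), Rational(7569, 16)) = Add(2541, Rational(7569, 16)) = Rational(48225, 16)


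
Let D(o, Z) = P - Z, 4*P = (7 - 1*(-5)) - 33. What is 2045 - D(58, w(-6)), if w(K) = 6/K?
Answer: 8197/4 ≈ 2049.3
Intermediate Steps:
P = -21/4 (P = ((7 - 1*(-5)) - 33)/4 = ((7 + 5) - 33)/4 = (12 - 33)/4 = (1/4)*(-21) = -21/4 ≈ -5.2500)
D(o, Z) = -21/4 - Z
2045 - D(58, w(-6)) = 2045 - (-21/4 - 6/(-6)) = 2045 - (-21/4 - 6*(-1)/6) = 2045 - (-21/4 - 1*(-1)) = 2045 - (-21/4 + 1) = 2045 - 1*(-17/4) = 2045 + 17/4 = 8197/4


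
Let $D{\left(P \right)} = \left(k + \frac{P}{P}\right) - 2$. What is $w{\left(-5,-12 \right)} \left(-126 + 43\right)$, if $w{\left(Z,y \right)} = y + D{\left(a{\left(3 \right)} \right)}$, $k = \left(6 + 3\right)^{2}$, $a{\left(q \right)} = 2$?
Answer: $-5644$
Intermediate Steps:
$k = 81$ ($k = 9^{2} = 81$)
$D{\left(P \right)} = 80$ ($D{\left(P \right)} = \left(81 + \frac{P}{P}\right) - 2 = \left(81 + 1\right) - 2 = 82 - 2 = 80$)
$w{\left(Z,y \right)} = 80 + y$ ($w{\left(Z,y \right)} = y + 80 = 80 + y$)
$w{\left(-5,-12 \right)} \left(-126 + 43\right) = \left(80 - 12\right) \left(-126 + 43\right) = 68 \left(-83\right) = -5644$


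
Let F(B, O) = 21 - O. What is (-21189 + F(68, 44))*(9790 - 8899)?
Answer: -18899892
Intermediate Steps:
(-21189 + F(68, 44))*(9790 - 8899) = (-21189 + (21 - 1*44))*(9790 - 8899) = (-21189 + (21 - 44))*891 = (-21189 - 23)*891 = -21212*891 = -18899892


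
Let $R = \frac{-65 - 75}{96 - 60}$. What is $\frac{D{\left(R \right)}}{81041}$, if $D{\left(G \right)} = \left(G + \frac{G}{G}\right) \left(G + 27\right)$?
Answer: $- \frac{5408}{6564321} \approx -0.00082385$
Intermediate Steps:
$R = - \frac{35}{9}$ ($R = - \frac{140}{36} = \left(-140\right) \frac{1}{36} = - \frac{35}{9} \approx -3.8889$)
$D{\left(G \right)} = \left(1 + G\right) \left(27 + G\right)$ ($D{\left(G \right)} = \left(G + 1\right) \left(27 + G\right) = \left(1 + G\right) \left(27 + G\right)$)
$\frac{D{\left(R \right)}}{81041} = \frac{27 + \left(- \frac{35}{9}\right)^{2} + 28 \left(- \frac{35}{9}\right)}{81041} = \left(27 + \frac{1225}{81} - \frac{980}{9}\right) \frac{1}{81041} = \left(- \frac{5408}{81}\right) \frac{1}{81041} = - \frac{5408}{6564321}$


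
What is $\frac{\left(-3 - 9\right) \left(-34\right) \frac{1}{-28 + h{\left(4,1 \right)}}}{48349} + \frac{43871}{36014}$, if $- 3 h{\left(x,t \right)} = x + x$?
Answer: $\frac{48774716233}{40048540378} \approx 1.2179$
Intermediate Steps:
$h{\left(x,t \right)} = - \frac{2 x}{3}$ ($h{\left(x,t \right)} = - \frac{x + x}{3} = - \frac{2 x}{3}$)
$\frac{\left(-3 - 9\right) \left(-34\right) \frac{1}{-28 + h{\left(4,1 \right)}}}{48349} + \frac{43871}{36014} = \frac{\left(-3 - 9\right) \left(-34\right) \frac{1}{-28 - \frac{8}{3}}}{48349} + \frac{43871}{36014} = \frac{\left(-3 - 9\right) \left(-34\right)}{-28 - \frac{8}{3}} \cdot \frac{1}{48349} + 43871 \cdot \frac{1}{36014} = \frac{\left(-12\right) \left(-34\right)}{- \frac{92}{3}} \cdot \frac{1}{48349} + \frac{43871}{36014} = 408 \left(- \frac{3}{92}\right) \frac{1}{48349} + \frac{43871}{36014} = \left(- \frac{306}{23}\right) \frac{1}{48349} + \frac{43871}{36014} = - \frac{306}{1112027} + \frac{43871}{36014} = \frac{48774716233}{40048540378}$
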